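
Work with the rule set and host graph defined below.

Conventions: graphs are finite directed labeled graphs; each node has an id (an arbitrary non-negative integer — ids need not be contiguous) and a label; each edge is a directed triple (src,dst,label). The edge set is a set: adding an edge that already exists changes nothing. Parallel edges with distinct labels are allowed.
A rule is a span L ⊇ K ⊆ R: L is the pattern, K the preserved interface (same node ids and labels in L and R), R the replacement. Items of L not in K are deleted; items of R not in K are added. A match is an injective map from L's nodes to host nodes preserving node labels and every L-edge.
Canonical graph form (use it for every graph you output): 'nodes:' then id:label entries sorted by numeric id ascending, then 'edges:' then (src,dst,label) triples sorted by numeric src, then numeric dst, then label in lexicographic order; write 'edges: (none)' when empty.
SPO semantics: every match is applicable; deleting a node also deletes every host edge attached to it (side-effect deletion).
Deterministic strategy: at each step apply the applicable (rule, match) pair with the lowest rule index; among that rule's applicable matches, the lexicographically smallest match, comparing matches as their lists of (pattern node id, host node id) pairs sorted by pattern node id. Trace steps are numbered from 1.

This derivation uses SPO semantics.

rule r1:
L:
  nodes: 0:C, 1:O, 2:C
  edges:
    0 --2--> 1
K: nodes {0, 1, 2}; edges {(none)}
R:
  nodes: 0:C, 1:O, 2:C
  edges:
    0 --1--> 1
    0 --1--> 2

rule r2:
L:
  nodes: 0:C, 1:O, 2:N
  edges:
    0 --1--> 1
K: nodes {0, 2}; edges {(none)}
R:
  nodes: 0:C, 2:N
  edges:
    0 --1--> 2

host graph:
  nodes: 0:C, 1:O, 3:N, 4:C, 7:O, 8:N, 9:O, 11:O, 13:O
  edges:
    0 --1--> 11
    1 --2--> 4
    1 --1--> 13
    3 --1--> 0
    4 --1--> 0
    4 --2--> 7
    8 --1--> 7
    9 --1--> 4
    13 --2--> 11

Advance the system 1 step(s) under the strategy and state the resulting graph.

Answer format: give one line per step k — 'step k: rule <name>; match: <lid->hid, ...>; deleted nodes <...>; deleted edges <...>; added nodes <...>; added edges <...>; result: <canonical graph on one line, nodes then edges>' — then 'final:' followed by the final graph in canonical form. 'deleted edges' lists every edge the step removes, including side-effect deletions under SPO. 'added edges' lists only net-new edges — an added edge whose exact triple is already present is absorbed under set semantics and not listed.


step 1: rule r1; match: 0->4, 1->7, 2->0; deleted nodes (none); deleted edges (4,7,2); added nodes (none); added edges (4,7,1); result: nodes: 0:C, 1:O, 3:N, 4:C, 7:O, 8:N, 9:O, 11:O, 13:O edges: (0,11,1); (1,4,2); (1,13,1); (3,0,1); (4,0,1); (4,7,1); (8,7,1); (9,4,1); (13,11,2)
final:
nodes: 0:C, 1:O, 3:N, 4:C, 7:O, 8:N, 9:O, 11:O, 13:O
edges: (0,11,1); (1,4,2); (1,13,1); (3,0,1); (4,0,1); (4,7,1); (8,7,1); (9,4,1); (13,11,2)


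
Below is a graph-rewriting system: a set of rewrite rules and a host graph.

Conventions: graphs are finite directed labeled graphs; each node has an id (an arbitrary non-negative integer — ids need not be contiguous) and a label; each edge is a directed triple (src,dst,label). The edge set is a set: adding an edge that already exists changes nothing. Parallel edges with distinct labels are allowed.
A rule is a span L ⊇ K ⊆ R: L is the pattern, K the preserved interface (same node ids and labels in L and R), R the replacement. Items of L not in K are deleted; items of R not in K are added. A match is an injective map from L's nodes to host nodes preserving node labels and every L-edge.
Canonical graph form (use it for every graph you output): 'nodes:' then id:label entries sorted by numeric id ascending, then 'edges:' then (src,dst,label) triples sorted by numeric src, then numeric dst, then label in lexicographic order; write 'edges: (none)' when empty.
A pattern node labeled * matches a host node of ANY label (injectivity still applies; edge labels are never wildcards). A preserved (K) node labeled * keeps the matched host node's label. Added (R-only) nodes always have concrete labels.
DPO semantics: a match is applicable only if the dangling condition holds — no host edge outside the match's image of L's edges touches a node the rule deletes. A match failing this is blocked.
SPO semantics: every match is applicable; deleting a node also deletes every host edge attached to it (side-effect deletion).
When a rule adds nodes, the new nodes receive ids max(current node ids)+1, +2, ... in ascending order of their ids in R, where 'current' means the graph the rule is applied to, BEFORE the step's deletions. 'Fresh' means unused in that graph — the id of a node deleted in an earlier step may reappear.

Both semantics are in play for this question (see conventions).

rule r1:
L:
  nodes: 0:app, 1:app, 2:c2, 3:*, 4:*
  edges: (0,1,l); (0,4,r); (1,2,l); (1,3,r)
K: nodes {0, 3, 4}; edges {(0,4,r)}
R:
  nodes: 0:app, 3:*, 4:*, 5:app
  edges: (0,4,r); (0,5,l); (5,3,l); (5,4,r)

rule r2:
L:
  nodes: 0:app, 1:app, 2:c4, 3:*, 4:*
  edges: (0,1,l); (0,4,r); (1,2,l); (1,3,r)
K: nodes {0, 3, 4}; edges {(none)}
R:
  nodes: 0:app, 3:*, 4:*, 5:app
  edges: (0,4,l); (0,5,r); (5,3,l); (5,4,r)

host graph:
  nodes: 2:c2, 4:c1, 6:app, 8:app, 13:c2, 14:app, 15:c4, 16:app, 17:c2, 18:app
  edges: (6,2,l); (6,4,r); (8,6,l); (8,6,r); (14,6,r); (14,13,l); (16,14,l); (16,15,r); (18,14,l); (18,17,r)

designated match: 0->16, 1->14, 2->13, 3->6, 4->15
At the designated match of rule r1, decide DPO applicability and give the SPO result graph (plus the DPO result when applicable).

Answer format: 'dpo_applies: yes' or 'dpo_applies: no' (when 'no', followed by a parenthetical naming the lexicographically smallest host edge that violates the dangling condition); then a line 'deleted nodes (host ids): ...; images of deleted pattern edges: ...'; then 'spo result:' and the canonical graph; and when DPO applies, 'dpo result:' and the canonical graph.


dpo_applies: no
(the rule deletes node 14, which keeps host edge (18,14,l) outside the match image — the dangling condition fails, DPO blocks; SPO proceeds and side-deletes such edges)
deleted nodes (host ids): 13, 14; images of deleted pattern edges: (14,6,r); (14,13,l); (16,14,l)
spo result:
nodes: 2:c2, 4:c1, 6:app, 8:app, 15:c4, 16:app, 17:c2, 18:app, 19:app
edges: (6,2,l); (6,4,r); (8,6,l); (8,6,r); (16,15,r); (16,19,l); (18,17,r); (19,6,l); (19,15,r)


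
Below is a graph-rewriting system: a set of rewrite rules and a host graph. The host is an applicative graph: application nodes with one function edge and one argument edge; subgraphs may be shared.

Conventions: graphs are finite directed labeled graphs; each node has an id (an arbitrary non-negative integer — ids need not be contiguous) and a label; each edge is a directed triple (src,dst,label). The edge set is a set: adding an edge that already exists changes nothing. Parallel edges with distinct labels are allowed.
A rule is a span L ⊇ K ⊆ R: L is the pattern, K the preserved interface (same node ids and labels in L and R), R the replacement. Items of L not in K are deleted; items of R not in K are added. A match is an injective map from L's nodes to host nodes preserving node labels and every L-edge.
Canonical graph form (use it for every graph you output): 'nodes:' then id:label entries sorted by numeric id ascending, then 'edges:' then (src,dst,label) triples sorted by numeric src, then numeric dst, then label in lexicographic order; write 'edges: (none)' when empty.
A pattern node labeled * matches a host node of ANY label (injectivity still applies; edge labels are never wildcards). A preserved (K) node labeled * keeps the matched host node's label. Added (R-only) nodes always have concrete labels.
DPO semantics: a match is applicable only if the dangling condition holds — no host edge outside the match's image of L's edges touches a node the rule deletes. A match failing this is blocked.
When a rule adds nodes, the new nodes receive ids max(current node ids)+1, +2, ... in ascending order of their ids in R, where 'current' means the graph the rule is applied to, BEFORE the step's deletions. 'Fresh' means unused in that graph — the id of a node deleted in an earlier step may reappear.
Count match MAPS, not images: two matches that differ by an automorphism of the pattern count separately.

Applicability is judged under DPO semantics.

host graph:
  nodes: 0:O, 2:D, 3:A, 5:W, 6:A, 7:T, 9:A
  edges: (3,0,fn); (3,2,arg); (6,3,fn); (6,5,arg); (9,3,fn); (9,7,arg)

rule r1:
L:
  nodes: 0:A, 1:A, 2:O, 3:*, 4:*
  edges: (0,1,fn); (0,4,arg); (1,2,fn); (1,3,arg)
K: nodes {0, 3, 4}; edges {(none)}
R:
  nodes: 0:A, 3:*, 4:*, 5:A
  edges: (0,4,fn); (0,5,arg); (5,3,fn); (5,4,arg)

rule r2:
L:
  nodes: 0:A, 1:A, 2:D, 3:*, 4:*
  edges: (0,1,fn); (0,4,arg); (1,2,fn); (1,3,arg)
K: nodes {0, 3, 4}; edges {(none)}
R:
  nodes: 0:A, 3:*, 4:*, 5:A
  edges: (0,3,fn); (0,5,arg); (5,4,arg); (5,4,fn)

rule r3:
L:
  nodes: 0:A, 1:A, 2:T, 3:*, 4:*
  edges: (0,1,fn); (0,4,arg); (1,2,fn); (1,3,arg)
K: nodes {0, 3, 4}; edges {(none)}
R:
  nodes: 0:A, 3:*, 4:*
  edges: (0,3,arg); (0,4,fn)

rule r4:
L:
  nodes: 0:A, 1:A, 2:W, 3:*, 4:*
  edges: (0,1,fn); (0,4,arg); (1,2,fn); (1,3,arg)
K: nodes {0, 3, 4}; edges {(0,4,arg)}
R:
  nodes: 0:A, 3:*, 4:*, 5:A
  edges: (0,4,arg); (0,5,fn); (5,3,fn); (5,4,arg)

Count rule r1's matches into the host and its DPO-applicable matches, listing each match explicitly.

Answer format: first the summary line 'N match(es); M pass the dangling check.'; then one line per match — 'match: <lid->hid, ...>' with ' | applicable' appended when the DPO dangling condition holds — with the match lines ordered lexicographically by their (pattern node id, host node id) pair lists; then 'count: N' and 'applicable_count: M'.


2 match(es); 0 pass the dangling check.
match: 0->6, 1->3, 2->0, 3->2, 4->5
match: 0->9, 1->3, 2->0, 3->2, 4->7
count: 2
applicable_count: 0


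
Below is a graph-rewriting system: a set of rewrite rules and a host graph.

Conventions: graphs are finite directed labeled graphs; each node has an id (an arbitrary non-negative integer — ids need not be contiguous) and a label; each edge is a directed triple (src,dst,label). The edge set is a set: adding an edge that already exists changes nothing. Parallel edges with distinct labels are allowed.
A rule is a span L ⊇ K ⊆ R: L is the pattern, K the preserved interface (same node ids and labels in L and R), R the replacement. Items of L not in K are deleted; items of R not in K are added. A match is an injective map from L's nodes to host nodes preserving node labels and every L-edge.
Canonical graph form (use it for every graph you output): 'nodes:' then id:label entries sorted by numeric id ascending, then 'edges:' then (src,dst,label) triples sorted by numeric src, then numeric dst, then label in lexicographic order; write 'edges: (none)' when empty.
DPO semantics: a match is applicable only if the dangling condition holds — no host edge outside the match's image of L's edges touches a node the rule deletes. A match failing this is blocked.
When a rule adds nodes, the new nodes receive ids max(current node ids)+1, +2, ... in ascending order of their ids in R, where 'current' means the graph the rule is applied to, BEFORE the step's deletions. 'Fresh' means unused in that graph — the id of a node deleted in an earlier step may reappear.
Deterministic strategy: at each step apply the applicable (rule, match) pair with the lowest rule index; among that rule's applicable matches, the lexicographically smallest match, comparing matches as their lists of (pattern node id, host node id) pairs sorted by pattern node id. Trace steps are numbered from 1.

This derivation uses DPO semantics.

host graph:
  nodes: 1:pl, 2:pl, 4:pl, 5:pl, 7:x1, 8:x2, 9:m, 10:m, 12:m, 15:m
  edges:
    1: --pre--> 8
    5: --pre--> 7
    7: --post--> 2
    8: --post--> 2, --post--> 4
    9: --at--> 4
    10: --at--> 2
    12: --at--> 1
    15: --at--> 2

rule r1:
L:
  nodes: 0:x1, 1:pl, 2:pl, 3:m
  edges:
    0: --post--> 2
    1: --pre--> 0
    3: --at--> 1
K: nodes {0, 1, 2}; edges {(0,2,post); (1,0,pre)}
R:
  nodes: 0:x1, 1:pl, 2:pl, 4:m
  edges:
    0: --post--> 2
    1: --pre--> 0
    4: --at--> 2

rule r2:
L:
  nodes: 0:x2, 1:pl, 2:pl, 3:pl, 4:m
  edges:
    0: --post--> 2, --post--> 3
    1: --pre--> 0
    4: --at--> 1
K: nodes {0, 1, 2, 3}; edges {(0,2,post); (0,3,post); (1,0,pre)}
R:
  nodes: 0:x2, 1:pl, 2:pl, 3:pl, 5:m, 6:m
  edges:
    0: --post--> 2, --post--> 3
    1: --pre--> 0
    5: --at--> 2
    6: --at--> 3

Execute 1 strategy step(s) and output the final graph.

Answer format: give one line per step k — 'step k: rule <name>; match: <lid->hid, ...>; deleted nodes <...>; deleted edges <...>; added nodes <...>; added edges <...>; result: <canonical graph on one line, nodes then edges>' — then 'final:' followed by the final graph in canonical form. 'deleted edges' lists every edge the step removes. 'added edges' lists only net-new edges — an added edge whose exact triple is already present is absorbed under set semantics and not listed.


step 1: rule r2; match: 0->8, 1->1, 2->2, 3->4, 4->12; deleted nodes 12; deleted edges (12,1,at); added nodes 16, 17; added edges (16,2,at); (17,4,at); result: nodes: 1:pl, 2:pl, 4:pl, 5:pl, 7:x1, 8:x2, 9:m, 10:m, 15:m, 16:m, 17:m edges: (1,8,pre); (5,7,pre); (7,2,post); (8,2,post); (8,4,post); (9,4,at); (10,2,at); (15,2,at); (16,2,at); (17,4,at)
final:
nodes: 1:pl, 2:pl, 4:pl, 5:pl, 7:x1, 8:x2, 9:m, 10:m, 15:m, 16:m, 17:m
edges: (1,8,pre); (5,7,pre); (7,2,post); (8,2,post); (8,4,post); (9,4,at); (10,2,at); (15,2,at); (16,2,at); (17,4,at)


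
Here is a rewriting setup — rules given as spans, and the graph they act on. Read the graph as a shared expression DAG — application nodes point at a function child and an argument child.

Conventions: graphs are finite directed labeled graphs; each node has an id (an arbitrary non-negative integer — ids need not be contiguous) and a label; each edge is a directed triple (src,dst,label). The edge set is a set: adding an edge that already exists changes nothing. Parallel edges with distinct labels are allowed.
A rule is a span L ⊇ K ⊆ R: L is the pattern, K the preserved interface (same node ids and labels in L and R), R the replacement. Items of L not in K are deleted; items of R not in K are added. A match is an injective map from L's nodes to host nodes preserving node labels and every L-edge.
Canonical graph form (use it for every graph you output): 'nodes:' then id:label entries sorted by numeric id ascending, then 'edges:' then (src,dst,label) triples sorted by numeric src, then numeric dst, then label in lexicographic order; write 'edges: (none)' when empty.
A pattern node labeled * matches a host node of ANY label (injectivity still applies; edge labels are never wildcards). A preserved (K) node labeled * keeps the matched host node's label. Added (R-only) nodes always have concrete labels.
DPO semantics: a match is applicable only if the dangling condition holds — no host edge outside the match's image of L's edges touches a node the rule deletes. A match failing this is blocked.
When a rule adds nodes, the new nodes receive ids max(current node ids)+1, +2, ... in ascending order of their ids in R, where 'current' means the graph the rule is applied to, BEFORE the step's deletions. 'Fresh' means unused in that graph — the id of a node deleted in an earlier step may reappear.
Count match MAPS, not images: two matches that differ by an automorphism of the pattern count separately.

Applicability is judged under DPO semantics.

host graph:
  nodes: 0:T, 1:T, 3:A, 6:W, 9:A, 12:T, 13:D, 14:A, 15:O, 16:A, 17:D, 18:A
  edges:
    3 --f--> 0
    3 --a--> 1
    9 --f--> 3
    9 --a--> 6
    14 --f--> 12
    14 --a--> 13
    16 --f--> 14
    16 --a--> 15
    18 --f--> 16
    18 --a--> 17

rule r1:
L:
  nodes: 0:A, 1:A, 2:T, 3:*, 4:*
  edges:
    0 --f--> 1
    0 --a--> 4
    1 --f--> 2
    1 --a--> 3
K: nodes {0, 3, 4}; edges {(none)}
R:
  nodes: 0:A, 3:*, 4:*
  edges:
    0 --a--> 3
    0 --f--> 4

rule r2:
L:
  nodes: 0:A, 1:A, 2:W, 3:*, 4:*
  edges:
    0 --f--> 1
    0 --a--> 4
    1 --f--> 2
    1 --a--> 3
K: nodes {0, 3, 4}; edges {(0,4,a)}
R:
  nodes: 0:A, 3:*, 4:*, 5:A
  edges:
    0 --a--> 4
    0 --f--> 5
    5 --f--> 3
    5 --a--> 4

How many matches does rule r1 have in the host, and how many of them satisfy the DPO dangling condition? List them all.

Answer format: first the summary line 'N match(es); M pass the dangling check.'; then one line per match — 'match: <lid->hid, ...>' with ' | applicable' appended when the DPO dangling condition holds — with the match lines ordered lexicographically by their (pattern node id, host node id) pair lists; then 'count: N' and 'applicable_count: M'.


2 match(es); 2 pass the dangling check.
match: 0->9, 1->3, 2->0, 3->1, 4->6 | applicable
match: 0->16, 1->14, 2->12, 3->13, 4->15 | applicable
count: 2
applicable_count: 2


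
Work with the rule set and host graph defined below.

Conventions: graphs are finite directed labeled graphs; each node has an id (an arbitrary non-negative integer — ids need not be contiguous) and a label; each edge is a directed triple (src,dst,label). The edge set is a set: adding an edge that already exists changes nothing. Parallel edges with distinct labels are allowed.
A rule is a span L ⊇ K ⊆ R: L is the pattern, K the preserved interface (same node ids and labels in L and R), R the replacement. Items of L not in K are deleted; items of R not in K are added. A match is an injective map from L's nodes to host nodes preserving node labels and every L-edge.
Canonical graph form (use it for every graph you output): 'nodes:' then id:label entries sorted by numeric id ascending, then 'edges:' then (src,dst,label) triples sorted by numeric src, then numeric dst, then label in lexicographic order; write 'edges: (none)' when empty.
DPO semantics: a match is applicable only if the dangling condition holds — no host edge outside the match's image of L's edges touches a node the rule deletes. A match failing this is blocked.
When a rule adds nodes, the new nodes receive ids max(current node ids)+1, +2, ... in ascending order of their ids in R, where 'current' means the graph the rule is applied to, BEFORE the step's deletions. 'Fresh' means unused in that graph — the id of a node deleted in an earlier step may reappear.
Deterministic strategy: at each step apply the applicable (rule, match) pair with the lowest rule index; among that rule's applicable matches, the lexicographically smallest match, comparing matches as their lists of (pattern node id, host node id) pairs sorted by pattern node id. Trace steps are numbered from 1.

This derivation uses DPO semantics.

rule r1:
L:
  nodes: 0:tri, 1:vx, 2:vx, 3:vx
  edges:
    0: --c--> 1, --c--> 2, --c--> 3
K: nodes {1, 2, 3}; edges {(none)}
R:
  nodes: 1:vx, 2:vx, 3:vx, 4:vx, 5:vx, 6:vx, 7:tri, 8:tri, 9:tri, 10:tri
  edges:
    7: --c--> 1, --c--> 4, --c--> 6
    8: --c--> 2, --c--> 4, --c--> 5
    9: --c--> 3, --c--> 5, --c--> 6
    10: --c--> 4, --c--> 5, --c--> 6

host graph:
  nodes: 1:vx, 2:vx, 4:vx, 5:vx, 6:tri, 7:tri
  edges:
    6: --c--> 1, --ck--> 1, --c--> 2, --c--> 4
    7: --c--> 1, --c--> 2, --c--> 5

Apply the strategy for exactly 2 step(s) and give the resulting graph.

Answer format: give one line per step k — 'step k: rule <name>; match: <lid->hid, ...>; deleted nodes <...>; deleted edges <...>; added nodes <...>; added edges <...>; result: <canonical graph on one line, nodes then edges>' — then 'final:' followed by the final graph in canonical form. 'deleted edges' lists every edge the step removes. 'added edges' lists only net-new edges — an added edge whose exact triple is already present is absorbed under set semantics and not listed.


step 1: rule r1; match: 0->7, 1->1, 2->2, 3->5; deleted nodes 7; deleted edges (7,1,c); (7,2,c); (7,5,c); added nodes 8, 9, 10, 11, 12, 13, 14; added edges (11,1,c); (11,8,c); (11,10,c); (12,2,c); (12,8,c); (12,9,c); (13,5,c); (13,9,c); (13,10,c); (14,8,c); (14,9,c); (14,10,c); result: nodes: 1:vx, 2:vx, 4:vx, 5:vx, 6:tri, 8:vx, 9:vx, 10:vx, 11:tri, 12:tri, 13:tri, 14:tri edges: (6,1,c); (6,1,ck); (6,2,c); (6,4,c); (11,1,c); (11,8,c); (11,10,c); (12,2,c); (12,8,c); (12,9,c); (13,5,c); (13,9,c); (13,10,c); (14,8,c); (14,9,c); (14,10,c)
step 2: rule r1; match: 0->11, 1->1, 2->8, 3->10; deleted nodes 11; deleted edges (11,1,c); (11,8,c); (11,10,c); added nodes 15, 16, 17, 18, 19, 20, 21; added edges (18,1,c); (18,15,c); (18,17,c); (19,8,c); (19,15,c); (19,16,c); (20,10,c); (20,16,c); (20,17,c); (21,15,c); (21,16,c); (21,17,c); result: nodes: 1:vx, 2:vx, 4:vx, 5:vx, 6:tri, 8:vx, 9:vx, 10:vx, 12:tri, 13:tri, 14:tri, 15:vx, 16:vx, 17:vx, 18:tri, 19:tri, 20:tri, 21:tri edges: (6,1,c); (6,1,ck); (6,2,c); (6,4,c); (12,2,c); (12,8,c); (12,9,c); (13,5,c); (13,9,c); (13,10,c); (14,8,c); (14,9,c); (14,10,c); (18,1,c); (18,15,c); (18,17,c); (19,8,c); (19,15,c); (19,16,c); (20,10,c); (20,16,c); (20,17,c); (21,15,c); (21,16,c); (21,17,c)
final:
nodes: 1:vx, 2:vx, 4:vx, 5:vx, 6:tri, 8:vx, 9:vx, 10:vx, 12:tri, 13:tri, 14:tri, 15:vx, 16:vx, 17:vx, 18:tri, 19:tri, 20:tri, 21:tri
edges: (6,1,c); (6,1,ck); (6,2,c); (6,4,c); (12,2,c); (12,8,c); (12,9,c); (13,5,c); (13,9,c); (13,10,c); (14,8,c); (14,9,c); (14,10,c); (18,1,c); (18,15,c); (18,17,c); (19,8,c); (19,15,c); (19,16,c); (20,10,c); (20,16,c); (20,17,c); (21,15,c); (21,16,c); (21,17,c)


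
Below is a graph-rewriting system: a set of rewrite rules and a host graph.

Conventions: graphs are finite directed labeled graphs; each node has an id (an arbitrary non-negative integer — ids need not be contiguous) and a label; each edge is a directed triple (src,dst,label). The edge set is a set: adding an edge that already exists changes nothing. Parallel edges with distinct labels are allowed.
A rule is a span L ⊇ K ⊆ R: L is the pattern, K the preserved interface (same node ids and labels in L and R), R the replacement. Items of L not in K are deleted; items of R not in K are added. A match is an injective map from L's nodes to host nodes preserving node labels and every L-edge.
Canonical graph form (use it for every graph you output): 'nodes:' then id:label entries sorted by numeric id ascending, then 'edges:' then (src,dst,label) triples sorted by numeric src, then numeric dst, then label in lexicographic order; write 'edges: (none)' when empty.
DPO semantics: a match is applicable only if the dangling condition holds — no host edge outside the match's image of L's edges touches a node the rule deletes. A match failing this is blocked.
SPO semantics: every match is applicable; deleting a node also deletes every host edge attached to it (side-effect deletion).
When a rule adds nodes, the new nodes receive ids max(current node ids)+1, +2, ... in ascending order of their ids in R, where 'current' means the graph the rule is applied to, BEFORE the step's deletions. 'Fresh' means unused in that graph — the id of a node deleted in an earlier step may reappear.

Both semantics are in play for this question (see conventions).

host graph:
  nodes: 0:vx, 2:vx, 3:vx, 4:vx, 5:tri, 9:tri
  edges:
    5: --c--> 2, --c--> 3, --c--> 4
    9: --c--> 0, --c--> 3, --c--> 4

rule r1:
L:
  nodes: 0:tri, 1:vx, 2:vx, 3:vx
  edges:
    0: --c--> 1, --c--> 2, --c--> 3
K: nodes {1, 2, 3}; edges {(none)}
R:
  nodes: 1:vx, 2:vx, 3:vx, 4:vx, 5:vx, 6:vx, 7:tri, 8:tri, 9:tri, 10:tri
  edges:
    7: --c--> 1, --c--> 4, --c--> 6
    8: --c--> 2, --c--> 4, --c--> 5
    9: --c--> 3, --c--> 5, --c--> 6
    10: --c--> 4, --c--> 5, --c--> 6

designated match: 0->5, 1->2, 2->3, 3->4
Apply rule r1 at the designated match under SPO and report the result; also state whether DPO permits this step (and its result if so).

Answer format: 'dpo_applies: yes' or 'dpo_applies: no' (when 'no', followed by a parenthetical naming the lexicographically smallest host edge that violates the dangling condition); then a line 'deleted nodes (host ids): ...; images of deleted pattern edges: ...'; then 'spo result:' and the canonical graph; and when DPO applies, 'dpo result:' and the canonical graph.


dpo_applies: yes
deleted nodes (host ids): 5; images of deleted pattern edges: (5,2,c); (5,3,c); (5,4,c)
spo result:
nodes: 0:vx, 2:vx, 3:vx, 4:vx, 9:tri, 10:vx, 11:vx, 12:vx, 13:tri, 14:tri, 15:tri, 16:tri
edges: (9,0,c); (9,3,c); (9,4,c); (13,2,c); (13,10,c); (13,12,c); (14,3,c); (14,10,c); (14,11,c); (15,4,c); (15,11,c); (15,12,c); (16,10,c); (16,11,c); (16,12,c)
dpo result:
nodes: 0:vx, 2:vx, 3:vx, 4:vx, 9:tri, 10:vx, 11:vx, 12:vx, 13:tri, 14:tri, 15:tri, 16:tri
edges: (9,0,c); (9,3,c); (9,4,c); (13,2,c); (13,10,c); (13,12,c); (14,3,c); (14,10,c); (14,11,c); (15,4,c); (15,11,c); (15,12,c); (16,10,c); (16,11,c); (16,12,c)


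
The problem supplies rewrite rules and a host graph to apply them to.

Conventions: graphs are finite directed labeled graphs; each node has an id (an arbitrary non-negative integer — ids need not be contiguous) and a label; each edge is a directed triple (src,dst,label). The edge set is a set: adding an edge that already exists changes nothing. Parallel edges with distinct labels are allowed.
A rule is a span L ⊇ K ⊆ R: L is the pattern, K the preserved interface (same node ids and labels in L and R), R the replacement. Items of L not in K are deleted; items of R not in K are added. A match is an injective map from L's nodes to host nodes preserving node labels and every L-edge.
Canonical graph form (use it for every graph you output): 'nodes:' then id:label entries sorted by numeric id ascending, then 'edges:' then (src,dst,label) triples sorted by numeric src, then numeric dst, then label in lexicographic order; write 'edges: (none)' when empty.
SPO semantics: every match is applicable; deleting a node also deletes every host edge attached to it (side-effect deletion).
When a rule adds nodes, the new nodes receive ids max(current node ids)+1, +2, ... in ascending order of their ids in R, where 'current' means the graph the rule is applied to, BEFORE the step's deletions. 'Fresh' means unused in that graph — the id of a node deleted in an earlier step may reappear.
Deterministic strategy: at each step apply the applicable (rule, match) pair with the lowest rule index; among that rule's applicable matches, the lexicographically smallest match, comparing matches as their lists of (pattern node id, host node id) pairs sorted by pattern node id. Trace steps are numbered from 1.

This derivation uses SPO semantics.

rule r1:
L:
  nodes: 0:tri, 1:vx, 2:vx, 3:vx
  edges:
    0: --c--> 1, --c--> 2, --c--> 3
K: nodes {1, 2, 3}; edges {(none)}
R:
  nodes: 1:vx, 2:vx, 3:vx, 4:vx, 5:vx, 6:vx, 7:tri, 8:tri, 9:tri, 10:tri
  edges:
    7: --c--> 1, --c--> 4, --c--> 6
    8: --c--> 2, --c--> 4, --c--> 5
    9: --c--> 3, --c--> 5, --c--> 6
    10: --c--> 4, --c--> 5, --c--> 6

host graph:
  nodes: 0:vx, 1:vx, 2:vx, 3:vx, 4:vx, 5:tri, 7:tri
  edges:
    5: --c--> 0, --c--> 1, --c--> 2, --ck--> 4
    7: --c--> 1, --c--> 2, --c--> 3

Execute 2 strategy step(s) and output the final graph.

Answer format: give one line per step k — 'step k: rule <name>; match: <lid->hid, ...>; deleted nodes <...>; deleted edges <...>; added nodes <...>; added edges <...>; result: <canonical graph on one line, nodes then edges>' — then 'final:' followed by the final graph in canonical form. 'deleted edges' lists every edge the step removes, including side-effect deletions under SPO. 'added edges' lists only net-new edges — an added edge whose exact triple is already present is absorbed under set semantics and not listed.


step 1: rule r1; match: 0->5, 1->0, 2->1, 3->2; deleted nodes 5; deleted edges (5,0,c); (5,1,c); (5,2,c); (5,4,ck); added nodes 8, 9, 10, 11, 12, 13, 14; added edges (11,0,c); (11,8,c); (11,10,c); (12,1,c); (12,8,c); (12,9,c); (13,2,c); (13,9,c); (13,10,c); (14,8,c); (14,9,c); (14,10,c); result: nodes: 0:vx, 1:vx, 2:vx, 3:vx, 4:vx, 7:tri, 8:vx, 9:vx, 10:vx, 11:tri, 12:tri, 13:tri, 14:tri edges: (7,1,c); (7,2,c); (7,3,c); (11,0,c); (11,8,c); (11,10,c); (12,1,c); (12,8,c); (12,9,c); (13,2,c); (13,9,c); (13,10,c); (14,8,c); (14,9,c); (14,10,c)
step 2: rule r1; match: 0->7, 1->1, 2->2, 3->3; deleted nodes 7; deleted edges (7,1,c); (7,2,c); (7,3,c); added nodes 15, 16, 17, 18, 19, 20, 21; added edges (18,1,c); (18,15,c); (18,17,c); (19,2,c); (19,15,c); (19,16,c); (20,3,c); (20,16,c); (20,17,c); (21,15,c); (21,16,c); (21,17,c); result: nodes: 0:vx, 1:vx, 2:vx, 3:vx, 4:vx, 8:vx, 9:vx, 10:vx, 11:tri, 12:tri, 13:tri, 14:tri, 15:vx, 16:vx, 17:vx, 18:tri, 19:tri, 20:tri, 21:tri edges: (11,0,c); (11,8,c); (11,10,c); (12,1,c); (12,8,c); (12,9,c); (13,2,c); (13,9,c); (13,10,c); (14,8,c); (14,9,c); (14,10,c); (18,1,c); (18,15,c); (18,17,c); (19,2,c); (19,15,c); (19,16,c); (20,3,c); (20,16,c); (20,17,c); (21,15,c); (21,16,c); (21,17,c)
final:
nodes: 0:vx, 1:vx, 2:vx, 3:vx, 4:vx, 8:vx, 9:vx, 10:vx, 11:tri, 12:tri, 13:tri, 14:tri, 15:vx, 16:vx, 17:vx, 18:tri, 19:tri, 20:tri, 21:tri
edges: (11,0,c); (11,8,c); (11,10,c); (12,1,c); (12,8,c); (12,9,c); (13,2,c); (13,9,c); (13,10,c); (14,8,c); (14,9,c); (14,10,c); (18,1,c); (18,15,c); (18,17,c); (19,2,c); (19,15,c); (19,16,c); (20,3,c); (20,16,c); (20,17,c); (21,15,c); (21,16,c); (21,17,c)


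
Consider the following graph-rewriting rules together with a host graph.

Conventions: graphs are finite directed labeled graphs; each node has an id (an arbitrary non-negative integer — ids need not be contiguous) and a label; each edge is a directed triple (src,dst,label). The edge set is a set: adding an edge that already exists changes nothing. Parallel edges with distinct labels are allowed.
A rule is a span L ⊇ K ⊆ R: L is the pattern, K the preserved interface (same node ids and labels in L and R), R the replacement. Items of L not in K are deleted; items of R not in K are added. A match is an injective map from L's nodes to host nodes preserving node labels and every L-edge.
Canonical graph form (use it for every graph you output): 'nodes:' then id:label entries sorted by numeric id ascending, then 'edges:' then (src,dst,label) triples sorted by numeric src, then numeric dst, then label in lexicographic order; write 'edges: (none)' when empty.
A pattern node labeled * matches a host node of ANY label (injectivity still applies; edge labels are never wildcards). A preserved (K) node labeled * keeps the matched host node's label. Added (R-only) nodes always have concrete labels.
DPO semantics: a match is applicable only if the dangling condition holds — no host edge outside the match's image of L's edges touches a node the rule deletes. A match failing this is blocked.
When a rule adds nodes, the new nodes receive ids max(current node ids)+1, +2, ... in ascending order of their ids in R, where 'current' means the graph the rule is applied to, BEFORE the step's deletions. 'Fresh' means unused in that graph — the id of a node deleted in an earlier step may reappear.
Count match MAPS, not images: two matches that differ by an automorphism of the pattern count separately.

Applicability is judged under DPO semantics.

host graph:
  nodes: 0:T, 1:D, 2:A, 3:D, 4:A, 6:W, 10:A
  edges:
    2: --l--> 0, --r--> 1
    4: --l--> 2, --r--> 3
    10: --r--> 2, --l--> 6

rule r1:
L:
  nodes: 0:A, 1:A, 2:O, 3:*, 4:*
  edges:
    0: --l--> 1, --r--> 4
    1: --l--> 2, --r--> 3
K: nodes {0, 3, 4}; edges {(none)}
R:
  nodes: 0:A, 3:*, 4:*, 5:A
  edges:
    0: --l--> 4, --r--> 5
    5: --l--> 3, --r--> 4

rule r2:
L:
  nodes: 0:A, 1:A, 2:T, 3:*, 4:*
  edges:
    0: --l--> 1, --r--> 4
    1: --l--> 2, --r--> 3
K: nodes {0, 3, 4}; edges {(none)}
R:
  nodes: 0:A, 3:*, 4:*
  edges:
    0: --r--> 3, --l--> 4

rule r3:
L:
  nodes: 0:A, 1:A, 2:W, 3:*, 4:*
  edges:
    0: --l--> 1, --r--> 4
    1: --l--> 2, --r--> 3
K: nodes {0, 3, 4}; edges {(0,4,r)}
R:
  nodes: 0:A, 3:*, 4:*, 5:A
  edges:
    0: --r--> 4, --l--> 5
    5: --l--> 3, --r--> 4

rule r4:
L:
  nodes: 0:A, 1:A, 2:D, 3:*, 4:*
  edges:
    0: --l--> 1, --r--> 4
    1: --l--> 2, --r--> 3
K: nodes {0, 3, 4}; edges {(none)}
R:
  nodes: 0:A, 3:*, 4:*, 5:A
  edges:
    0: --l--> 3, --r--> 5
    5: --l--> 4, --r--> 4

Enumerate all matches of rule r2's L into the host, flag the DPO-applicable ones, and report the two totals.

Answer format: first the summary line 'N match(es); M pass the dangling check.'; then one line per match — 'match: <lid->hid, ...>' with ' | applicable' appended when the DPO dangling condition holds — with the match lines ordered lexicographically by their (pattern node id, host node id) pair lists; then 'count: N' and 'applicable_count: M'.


1 match(es); 0 pass the dangling check.
match: 0->4, 1->2, 2->0, 3->1, 4->3
count: 1
applicable_count: 0


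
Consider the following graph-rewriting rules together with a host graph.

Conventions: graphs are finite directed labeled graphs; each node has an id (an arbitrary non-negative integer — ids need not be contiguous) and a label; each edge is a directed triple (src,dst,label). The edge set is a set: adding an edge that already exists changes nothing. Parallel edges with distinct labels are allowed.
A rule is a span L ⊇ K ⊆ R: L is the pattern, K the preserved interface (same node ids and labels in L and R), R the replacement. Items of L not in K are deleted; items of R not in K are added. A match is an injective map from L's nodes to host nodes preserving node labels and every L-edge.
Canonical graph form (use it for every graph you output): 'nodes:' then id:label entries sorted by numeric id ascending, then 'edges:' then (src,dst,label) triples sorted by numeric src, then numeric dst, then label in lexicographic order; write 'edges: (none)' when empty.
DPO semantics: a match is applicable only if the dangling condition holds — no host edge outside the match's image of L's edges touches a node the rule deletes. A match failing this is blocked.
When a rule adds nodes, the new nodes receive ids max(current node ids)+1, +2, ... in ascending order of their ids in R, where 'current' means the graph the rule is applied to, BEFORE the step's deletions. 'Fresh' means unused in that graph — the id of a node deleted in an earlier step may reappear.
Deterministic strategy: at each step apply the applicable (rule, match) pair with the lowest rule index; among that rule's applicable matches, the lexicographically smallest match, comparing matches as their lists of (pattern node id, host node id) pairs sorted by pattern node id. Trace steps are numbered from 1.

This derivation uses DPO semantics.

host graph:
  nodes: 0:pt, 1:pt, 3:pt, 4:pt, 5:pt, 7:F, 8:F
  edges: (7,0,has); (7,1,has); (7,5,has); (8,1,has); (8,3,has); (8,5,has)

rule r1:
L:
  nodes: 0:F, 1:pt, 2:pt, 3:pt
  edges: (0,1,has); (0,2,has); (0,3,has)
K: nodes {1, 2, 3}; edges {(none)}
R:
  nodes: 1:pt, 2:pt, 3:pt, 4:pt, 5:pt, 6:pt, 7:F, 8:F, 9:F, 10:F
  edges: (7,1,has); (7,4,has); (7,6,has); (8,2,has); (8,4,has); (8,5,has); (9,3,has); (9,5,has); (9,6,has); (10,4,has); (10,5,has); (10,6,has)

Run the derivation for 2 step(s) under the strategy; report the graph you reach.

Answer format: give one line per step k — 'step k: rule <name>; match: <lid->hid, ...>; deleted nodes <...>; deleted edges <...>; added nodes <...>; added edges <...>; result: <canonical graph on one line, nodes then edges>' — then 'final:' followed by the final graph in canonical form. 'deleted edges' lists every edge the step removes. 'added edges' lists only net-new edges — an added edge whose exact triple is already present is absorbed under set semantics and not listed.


step 1: rule r1; match: 0->7, 1->0, 2->1, 3->5; deleted nodes 7; deleted edges (7,0,has); (7,1,has); (7,5,has); added nodes 9, 10, 11, 12, 13, 14, 15; added edges (12,0,has); (12,9,has); (12,11,has); (13,1,has); (13,9,has); (13,10,has); (14,5,has); (14,10,has); (14,11,has); (15,9,has); (15,10,has); (15,11,has); result: nodes: 0:pt, 1:pt, 3:pt, 4:pt, 5:pt, 8:F, 9:pt, 10:pt, 11:pt, 12:F, 13:F, 14:F, 15:F edges: (8,1,has); (8,3,has); (8,5,has); (12,0,has); (12,9,has); (12,11,has); (13,1,has); (13,9,has); (13,10,has); (14,5,has); (14,10,has); (14,11,has); (15,9,has); (15,10,has); (15,11,has)
step 2: rule r1; match: 0->8, 1->1, 2->3, 3->5; deleted nodes 8; deleted edges (8,1,has); (8,3,has); (8,5,has); added nodes 16, 17, 18, 19, 20, 21, 22; added edges (19,1,has); (19,16,has); (19,18,has); (20,3,has); (20,16,has); (20,17,has); (21,5,has); (21,17,has); (21,18,has); (22,16,has); (22,17,has); (22,18,has); result: nodes: 0:pt, 1:pt, 3:pt, 4:pt, 5:pt, 9:pt, 10:pt, 11:pt, 12:F, 13:F, 14:F, 15:F, 16:pt, 17:pt, 18:pt, 19:F, 20:F, 21:F, 22:F edges: (12,0,has); (12,9,has); (12,11,has); (13,1,has); (13,9,has); (13,10,has); (14,5,has); (14,10,has); (14,11,has); (15,9,has); (15,10,has); (15,11,has); (19,1,has); (19,16,has); (19,18,has); (20,3,has); (20,16,has); (20,17,has); (21,5,has); (21,17,has); (21,18,has); (22,16,has); (22,17,has); (22,18,has)
final:
nodes: 0:pt, 1:pt, 3:pt, 4:pt, 5:pt, 9:pt, 10:pt, 11:pt, 12:F, 13:F, 14:F, 15:F, 16:pt, 17:pt, 18:pt, 19:F, 20:F, 21:F, 22:F
edges: (12,0,has); (12,9,has); (12,11,has); (13,1,has); (13,9,has); (13,10,has); (14,5,has); (14,10,has); (14,11,has); (15,9,has); (15,10,has); (15,11,has); (19,1,has); (19,16,has); (19,18,has); (20,3,has); (20,16,has); (20,17,has); (21,5,has); (21,17,has); (21,18,has); (22,16,has); (22,17,has); (22,18,has)


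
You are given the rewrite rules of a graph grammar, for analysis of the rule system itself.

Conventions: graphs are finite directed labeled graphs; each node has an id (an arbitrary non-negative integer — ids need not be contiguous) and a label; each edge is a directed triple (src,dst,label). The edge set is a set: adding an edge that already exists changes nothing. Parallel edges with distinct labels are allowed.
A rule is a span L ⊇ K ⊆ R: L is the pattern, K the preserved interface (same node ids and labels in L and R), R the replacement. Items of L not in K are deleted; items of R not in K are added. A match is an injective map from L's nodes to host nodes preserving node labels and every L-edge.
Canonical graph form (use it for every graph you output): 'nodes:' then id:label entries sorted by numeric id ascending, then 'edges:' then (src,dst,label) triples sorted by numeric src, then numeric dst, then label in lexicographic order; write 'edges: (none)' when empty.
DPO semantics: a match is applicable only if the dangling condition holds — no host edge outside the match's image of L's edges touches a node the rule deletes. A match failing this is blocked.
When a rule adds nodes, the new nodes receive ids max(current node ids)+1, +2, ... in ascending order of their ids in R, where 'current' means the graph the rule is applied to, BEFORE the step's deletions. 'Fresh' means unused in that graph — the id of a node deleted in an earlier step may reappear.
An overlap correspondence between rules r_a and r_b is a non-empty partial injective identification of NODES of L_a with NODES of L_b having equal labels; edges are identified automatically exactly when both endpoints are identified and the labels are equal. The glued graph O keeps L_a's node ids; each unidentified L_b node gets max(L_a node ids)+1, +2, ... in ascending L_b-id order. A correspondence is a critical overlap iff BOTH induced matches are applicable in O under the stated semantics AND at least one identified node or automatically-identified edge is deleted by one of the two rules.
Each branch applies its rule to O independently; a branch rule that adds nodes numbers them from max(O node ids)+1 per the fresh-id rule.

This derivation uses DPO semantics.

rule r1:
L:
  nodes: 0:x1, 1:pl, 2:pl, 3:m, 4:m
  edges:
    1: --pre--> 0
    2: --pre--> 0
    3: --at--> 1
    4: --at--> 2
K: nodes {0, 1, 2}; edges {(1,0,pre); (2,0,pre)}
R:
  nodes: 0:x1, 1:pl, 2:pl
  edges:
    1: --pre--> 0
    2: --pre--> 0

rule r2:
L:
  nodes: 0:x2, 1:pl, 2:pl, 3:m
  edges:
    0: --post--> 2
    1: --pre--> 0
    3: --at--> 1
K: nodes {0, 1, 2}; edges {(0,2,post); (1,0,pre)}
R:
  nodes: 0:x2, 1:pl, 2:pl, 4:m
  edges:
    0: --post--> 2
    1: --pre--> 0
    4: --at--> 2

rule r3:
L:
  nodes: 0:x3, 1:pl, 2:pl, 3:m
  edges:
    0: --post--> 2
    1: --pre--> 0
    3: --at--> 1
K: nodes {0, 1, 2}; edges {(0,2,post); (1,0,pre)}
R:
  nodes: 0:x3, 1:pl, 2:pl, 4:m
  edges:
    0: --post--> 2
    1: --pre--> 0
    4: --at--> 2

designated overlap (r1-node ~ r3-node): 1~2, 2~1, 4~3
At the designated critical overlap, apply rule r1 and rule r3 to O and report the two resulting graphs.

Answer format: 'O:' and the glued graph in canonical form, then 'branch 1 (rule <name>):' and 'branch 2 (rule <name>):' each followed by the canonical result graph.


O:
nodes: 0:x1, 1:pl, 2:pl, 3:m, 4:m, 5:x3
edges: (1,0,pre); (2,0,pre); (2,5,pre); (3,1,at); (4,2,at); (5,1,post)
branch 1 (rule r1):
nodes: 0:x1, 1:pl, 2:pl, 5:x3
edges: (1,0,pre); (2,0,pre); (2,5,pre); (5,1,post)
branch 2 (rule r3):
nodes: 0:x1, 1:pl, 2:pl, 3:m, 5:x3, 6:m
edges: (1,0,pre); (2,0,pre); (2,5,pre); (3,1,at); (5,1,post); (6,1,at)
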